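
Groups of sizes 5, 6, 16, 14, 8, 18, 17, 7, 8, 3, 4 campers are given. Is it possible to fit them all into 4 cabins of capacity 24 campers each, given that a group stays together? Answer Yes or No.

No

Total = 106 campers; ⌈106/24⌉ = 5.
At least 5 cabins are required, but only 4 are allowed.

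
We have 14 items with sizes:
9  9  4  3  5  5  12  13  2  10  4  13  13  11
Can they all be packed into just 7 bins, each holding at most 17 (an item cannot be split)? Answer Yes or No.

Total = 113; ⌈113/17⌉ = 7.
8 items each exceed half the capacity and cannot share a bin, forcing at least 8 bins.
At least 8 bins are required, but only 7 are allowed.

No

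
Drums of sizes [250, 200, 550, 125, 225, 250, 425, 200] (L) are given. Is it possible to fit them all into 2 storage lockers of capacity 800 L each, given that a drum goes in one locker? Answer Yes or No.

Total = 2225 L; ⌈2225/800⌉ = 3.
At least 3 storage lockers are required, but only 2 are allowed.

No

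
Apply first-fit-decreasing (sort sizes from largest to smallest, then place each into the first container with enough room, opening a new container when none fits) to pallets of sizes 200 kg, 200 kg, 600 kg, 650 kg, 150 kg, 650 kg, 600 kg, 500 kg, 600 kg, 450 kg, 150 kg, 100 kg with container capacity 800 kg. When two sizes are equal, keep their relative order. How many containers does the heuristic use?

7

Sorted descending: 650, 650, 600, 600, 600, 500, 450, 200, 200, 150, 150, 100.
  650 → container 1 (new)  [load 650/800]
  650 → container 2 (new)  [load 650/800]
  600 → container 3 (new)  [load 600/800]
  600 → container 4 (new)  [load 600/800]
  600 → container 5 (new)  [load 600/800]
  500 → container 6 (new)  [load 500/800]
  450 → container 7 (new)  [load 450/800]
  200 → container 3  [load 800/800]
  200 → container 4  [load 800/800]
  150 → container 1  [load 800/800]
  150 → container 2  [load 800/800]
  100 → container 5  [load 700/800]
7 containers opened.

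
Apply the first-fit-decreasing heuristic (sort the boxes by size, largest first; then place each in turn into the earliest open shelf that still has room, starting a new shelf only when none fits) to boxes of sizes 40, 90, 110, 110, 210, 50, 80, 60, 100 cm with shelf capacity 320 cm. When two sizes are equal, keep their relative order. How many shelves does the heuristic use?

Sorted descending: 210, 110, 110, 100, 90, 80, 60, 50, 40.
  210 → shelf 1 (new)  [load 210/320]
  110 → shelf 1  [load 320/320]
  110 → shelf 2 (new)  [load 110/320]
  100 → shelf 2  [load 210/320]
  90 → shelf 2  [load 300/320]
  80 → shelf 3 (new)  [load 80/320]
  60 → shelf 3  [load 140/320]
  50 → shelf 3  [load 190/320]
  40 → shelf 3  [load 230/320]
3 shelves opened.

3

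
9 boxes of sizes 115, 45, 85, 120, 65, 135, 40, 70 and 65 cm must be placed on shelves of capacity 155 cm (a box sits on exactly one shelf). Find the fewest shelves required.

6

Total = 135 + 120 + 115 + 85 + 70 + 65 + 65 + 45 + 40 = 740 cm.
Lower bound: ⌈740/155⌉ = 5 shelves.
A packing using 6 shelves:
  shelf 1: 135 = 135
  shelf 2: 120 = 120
  shelf 3: 115 + 40 = 155
  shelf 4: 85 + 70 = 155
  shelf 5: 65 + 65 = 130
  shelf 6: 45 = 45
No arrangement into 5 shelves stays within capacity, so 6 is optimal.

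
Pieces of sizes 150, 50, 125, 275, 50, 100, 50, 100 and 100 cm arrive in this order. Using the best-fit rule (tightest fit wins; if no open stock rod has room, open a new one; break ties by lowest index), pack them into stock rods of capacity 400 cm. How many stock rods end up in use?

3

  150 → stock rod 1 (new)  [load 150/400]
  50 → stock rod 1  [load 200/400]
  125 → stock rod 1  [load 325/400]
  275 → stock rod 2 (new)  [load 275/400]
  50 → stock rod 1  [load 375/400]
  100 → stock rod 2  [load 375/400]
  50 → stock rod 3 (new)  [load 50/400]
  100 → stock rod 3  [load 150/400]
  100 → stock rod 3  [load 250/400]
3 stock rods opened.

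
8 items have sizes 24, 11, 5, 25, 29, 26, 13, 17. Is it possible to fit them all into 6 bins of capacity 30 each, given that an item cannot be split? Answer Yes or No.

Yes

A valid assignment using 6 bins:
  bin 1: 29 = 29
  bin 2: 26 = 26
  bin 3: 25 + 5 = 30
  bin 4: 24 = 24
  bin 5: 17 + 13 = 30
  bin 6: 11 = 11
Every load is within 30, so 6 bins suffice.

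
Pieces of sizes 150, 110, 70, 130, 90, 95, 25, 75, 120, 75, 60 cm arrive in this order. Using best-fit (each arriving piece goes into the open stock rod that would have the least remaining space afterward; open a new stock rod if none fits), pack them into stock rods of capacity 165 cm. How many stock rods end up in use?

7

  150 → stock rod 1 (new)  [load 150/165]
  110 → stock rod 2 (new)  [load 110/165]
  70 → stock rod 3 (new)  [load 70/165]
  130 → stock rod 4 (new)  [load 130/165]
  90 → stock rod 3  [load 160/165]
  95 → stock rod 5 (new)  [load 95/165]
  25 → stock rod 4  [load 155/165]
  75 → stock rod 6 (new)  [load 75/165]
  120 → stock rod 7 (new)  [load 120/165]
  75 → stock rod 6  [load 150/165]
  60 → stock rod 5  [load 155/165]
7 stock rods opened.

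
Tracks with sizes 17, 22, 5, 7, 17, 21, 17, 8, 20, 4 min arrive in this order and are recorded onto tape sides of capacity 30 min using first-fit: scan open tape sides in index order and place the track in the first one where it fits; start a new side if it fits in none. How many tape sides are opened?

  17 → side 1 (new)  [load 17/30]
  22 → side 2 (new)  [load 22/30]
  5 → side 1  [load 22/30]
  7 → side 1  [load 29/30]
  17 → side 3 (new)  [load 17/30]
  21 → side 4 (new)  [load 21/30]
  17 → side 5 (new)  [load 17/30]
  8 → side 2  [load 30/30]
  20 → side 6 (new)  [load 20/30]
  4 → side 3  [load 21/30]
6 tape sides opened.

6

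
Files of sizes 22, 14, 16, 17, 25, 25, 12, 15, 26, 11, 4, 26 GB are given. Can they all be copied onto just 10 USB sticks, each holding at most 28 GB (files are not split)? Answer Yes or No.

Yes

A valid assignment using 9 USB sticks:
  USB stick 1: 26 = 26
  USB stick 2: 26 = 26
  USB stick 3: 25 = 25
  USB stick 4: 25 = 25
  USB stick 5: 22 + 4 = 26
  USB stick 6: 17 + 11 = 28
  USB stick 7: 16 + 12 = 28
  USB stick 8: 15 = 15
  USB stick 9: 14 = 14
That uses only 9 ≤ 10, so 10 USB sticks are enough.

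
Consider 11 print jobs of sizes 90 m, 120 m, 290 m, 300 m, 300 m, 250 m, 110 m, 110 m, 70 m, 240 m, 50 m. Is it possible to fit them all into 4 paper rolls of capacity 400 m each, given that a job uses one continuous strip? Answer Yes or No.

Total = 1930 m; ⌈1930/400⌉ = 5.
At least 5 paper rolls are required, but only 4 are allowed.

No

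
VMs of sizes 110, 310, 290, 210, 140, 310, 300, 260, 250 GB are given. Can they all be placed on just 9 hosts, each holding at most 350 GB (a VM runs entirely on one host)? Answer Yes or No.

A valid assignment using 8 hosts:
  host 1: 310 = 310
  host 2: 310 = 310
  host 3: 300 = 300
  host 4: 290 = 290
  host 5: 260 = 260
  host 6: 250 = 250
  host 7: 210 + 140 = 350
  host 8: 110 = 110
That uses only 8 ≤ 9, so 9 hosts are enough.

Yes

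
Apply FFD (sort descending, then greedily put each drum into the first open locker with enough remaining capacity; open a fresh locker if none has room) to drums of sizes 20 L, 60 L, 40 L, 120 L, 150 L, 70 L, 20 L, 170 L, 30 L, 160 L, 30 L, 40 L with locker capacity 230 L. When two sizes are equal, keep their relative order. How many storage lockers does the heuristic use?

4

Sorted descending: 170, 160, 150, 120, 70, 60, 40, 40, 30, 30, 20, 20.
  170 → locker 1 (new)  [load 170/230]
  160 → locker 2 (new)  [load 160/230]
  150 → locker 3 (new)  [load 150/230]
  120 → locker 4 (new)  [load 120/230]
  70 → locker 2  [load 230/230]
  60 → locker 1  [load 230/230]
  40 → locker 3  [load 190/230]
  40 → locker 3  [load 230/230]
  30 → locker 4  [load 150/230]
  30 → locker 4  [load 180/230]
  20 → locker 4  [load 200/230]
  20 → locker 4  [load 220/230]
4 storage lockers opened.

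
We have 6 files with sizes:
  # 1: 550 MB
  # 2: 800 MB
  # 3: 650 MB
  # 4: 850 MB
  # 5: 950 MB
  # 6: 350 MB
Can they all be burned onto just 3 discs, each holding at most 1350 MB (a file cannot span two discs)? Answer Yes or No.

No

Total = 4150 MB; ⌈4150/1350⌉ = 4.
At least 4 discs are required, but only 3 are allowed.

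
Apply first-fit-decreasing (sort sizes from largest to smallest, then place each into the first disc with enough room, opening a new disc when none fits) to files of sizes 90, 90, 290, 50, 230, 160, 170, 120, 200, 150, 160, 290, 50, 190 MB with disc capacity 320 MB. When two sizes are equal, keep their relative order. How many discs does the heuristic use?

Sorted descending: 290, 290, 230, 200, 190, 170, 160, 160, 150, 120, 90, 90, 50, 50.
  290 → disc 1 (new)  [load 290/320]
  290 → disc 2 (new)  [load 290/320]
  230 → disc 3 (new)  [load 230/320]
  200 → disc 4 (new)  [load 200/320]
  190 → disc 5 (new)  [load 190/320]
  170 → disc 6 (new)  [load 170/320]
  160 → disc 7 (new)  [load 160/320]
  160 → disc 7  [load 320/320]
  150 → disc 6  [load 320/320]
  120 → disc 4  [load 320/320]
  90 → disc 3  [load 320/320]
  90 → disc 5  [load 280/320]
  50 → disc 8 (new)  [load 50/320]
  50 → disc 8  [load 100/320]
8 discs opened.

8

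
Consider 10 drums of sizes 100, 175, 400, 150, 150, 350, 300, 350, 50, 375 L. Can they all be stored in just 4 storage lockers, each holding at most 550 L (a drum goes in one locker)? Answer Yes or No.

Total = 2400 L; ⌈2400/550⌉ = 5.
At least 5 storage lockers are required, but only 4 are allowed.

No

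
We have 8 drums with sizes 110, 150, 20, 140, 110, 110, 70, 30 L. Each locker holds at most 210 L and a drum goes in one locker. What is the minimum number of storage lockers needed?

Total = 150 + 140 + 110 + 110 + 110 + 70 + 30 + 20 = 740 L.
Lower bound: ⌈740/210⌉ = 4 storage lockers.
Also, 5 drums each exceed 105 L, and no two of those can share a locker, so at least 5 storage lockers are needed.
A packing using 5 storage lockers:
  locker 1: 150 + 30 + 20 = 200
  locker 2: 140 + 70 = 210
  locker 3: 110 = 110
  locker 4: 110 = 110
  locker 5: 110 = 110
This matches the lower bound, so 5 is optimal.

5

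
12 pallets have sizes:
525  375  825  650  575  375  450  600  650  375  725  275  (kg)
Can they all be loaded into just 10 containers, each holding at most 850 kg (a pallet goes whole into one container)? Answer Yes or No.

Yes

A valid assignment using 9 containers:
  container 1: 825 = 825
  container 2: 725 = 725
  container 3: 650 = 650
  container 4: 650 = 650
  container 5: 600 = 600
  container 6: 575 + 275 = 850
  container 7: 525 = 525
  container 8: 450 + 375 = 825
  container 9: 375 + 375 = 750
That uses only 9 ≤ 10, so 10 containers are enough.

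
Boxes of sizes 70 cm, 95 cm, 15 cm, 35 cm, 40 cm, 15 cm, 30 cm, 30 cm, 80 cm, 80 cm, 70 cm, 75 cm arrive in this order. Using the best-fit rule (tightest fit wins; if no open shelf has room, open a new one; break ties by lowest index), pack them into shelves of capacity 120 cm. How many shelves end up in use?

  70 → shelf 1 (new)  [load 70/120]
  95 → shelf 2 (new)  [load 95/120]
  15 → shelf 2  [load 110/120]
  35 → shelf 1  [load 105/120]
  40 → shelf 3 (new)  [load 40/120]
  15 → shelf 1  [load 120/120]
  30 → shelf 3  [load 70/120]
  30 → shelf 3  [load 100/120]
  80 → shelf 4 (new)  [load 80/120]
  80 → shelf 5 (new)  [load 80/120]
  70 → shelf 6 (new)  [load 70/120]
  75 → shelf 7 (new)  [load 75/120]
7 shelves opened.

7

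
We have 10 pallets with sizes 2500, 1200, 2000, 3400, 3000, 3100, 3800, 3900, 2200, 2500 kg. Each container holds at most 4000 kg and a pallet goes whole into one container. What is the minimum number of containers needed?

Total = 3900 + 3800 + 3400 + 3100 + 3000 + 2500 + 2500 + 2200 + 2000 + 1200 = 27600 kg.
Lower bound: ⌈27600/4000⌉ = 7 containers.
Also, 8 pallets each exceed 2000 kg, and no two of those can share a container, so at least 8 containers are needed.
A packing using 9 containers:
  container 1: 3900 = 3900
  container 2: 3800 = 3800
  container 3: 3400 = 3400
  container 4: 3100 = 3100
  container 5: 3000 = 3000
  container 6: 2500 + 1200 = 3700
  container 7: 2500 = 2500
  container 8: 2200 = 2200
  container 9: 2000 = 2000
No arrangement into 8 containers stays within capacity, so 9 is optimal.

9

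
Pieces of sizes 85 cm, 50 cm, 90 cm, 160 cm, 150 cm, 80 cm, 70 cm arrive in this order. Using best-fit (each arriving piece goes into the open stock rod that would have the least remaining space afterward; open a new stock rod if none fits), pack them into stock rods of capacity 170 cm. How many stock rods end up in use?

  85 → stock rod 1 (new)  [load 85/170]
  50 → stock rod 1  [load 135/170]
  90 → stock rod 2 (new)  [load 90/170]
  160 → stock rod 3 (new)  [load 160/170]
  150 → stock rod 4 (new)  [load 150/170]
  80 → stock rod 2  [load 170/170]
  70 → stock rod 5 (new)  [load 70/170]
5 stock rods opened.

5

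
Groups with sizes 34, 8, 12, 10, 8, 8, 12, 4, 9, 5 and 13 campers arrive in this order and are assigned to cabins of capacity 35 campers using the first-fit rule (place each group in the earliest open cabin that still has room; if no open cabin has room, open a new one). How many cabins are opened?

  34 → cabin 1 (new)  [load 34/35]
  8 → cabin 2 (new)  [load 8/35]
  12 → cabin 2  [load 20/35]
  10 → cabin 2  [load 30/35]
  8 → cabin 3 (new)  [load 8/35]
  8 → cabin 3  [load 16/35]
  12 → cabin 3  [load 28/35]
  4 → cabin 2  [load 34/35]
  9 → cabin 4 (new)  [load 9/35]
  5 → cabin 3  [load 33/35]
  13 → cabin 4  [load 22/35]
4 cabins opened.

4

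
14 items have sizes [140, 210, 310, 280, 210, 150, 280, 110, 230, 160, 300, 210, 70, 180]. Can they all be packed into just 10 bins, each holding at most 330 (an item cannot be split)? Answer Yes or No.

Yes

A valid assignment using 10 bins:
  bin 1: 310 = 310
  bin 2: 300 = 300
  bin 3: 280 = 280
  bin 4: 280 = 280
  bin 5: 230 + 70 = 300
  bin 6: 210 + 110 = 320
  bin 7: 210 = 210
  bin 8: 210 = 210
  bin 9: 180 + 150 = 330
  bin 10: 160 + 140 = 300
Every load is within 330, so 10 bins suffice.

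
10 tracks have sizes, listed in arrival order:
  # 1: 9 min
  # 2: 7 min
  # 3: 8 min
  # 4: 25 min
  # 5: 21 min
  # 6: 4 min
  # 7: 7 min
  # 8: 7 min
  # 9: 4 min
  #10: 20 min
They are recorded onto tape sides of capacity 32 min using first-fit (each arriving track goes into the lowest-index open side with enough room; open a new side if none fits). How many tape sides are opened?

4

  9 → side 1 (new)  [load 9/32]
  7 → side 1  [load 16/32]
  8 → side 1  [load 24/32]
  25 → side 2 (new)  [load 25/32]
  21 → side 3 (new)  [load 21/32]
  4 → side 1  [load 28/32]
  7 → side 2  [load 32/32]
  7 → side 3  [load 28/32]
  4 → side 1  [load 32/32]
  20 → side 4 (new)  [load 20/32]
4 tape sides opened.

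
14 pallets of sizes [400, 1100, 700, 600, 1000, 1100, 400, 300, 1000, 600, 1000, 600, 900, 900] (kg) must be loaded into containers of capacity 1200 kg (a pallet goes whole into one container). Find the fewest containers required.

Total = 1100 + 1100 + 1000 + 1000 + 1000 + 900 + 900 + 700 + 600 + 600 + 600 + 400 + 400 + 300 = 10600 kg.
Lower bound: ⌈10600/1200⌉ = 9 containers.
A packing using 10 containers:
  container 1: 1100 = 1100
  container 2: 1100 = 1100
  container 3: 1000 = 1000
  container 4: 1000 = 1000
  container 5: 1000 = 1000
  container 6: 900 + 300 = 1200
  container 7: 900 = 900
  container 8: 700 + 400 = 1100
  container 9: 600 + 600 = 1200
  container 10: 600 + 400 = 1000
No arrangement into 9 containers stays within capacity, so 10 is optimal.

10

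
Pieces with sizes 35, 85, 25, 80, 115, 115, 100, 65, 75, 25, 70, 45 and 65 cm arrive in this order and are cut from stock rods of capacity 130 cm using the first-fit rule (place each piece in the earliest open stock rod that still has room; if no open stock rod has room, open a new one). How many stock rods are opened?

  35 → stock rod 1 (new)  [load 35/130]
  85 → stock rod 1  [load 120/130]
  25 → stock rod 2 (new)  [load 25/130]
  80 → stock rod 2  [load 105/130]
  115 → stock rod 3 (new)  [load 115/130]
  115 → stock rod 4 (new)  [load 115/130]
  100 → stock rod 5 (new)  [load 100/130]
  65 → stock rod 6 (new)  [load 65/130]
  75 → stock rod 7 (new)  [load 75/130]
  25 → stock rod 2  [load 130/130]
  70 → stock rod 8 (new)  [load 70/130]
  45 → stock rod 6  [load 110/130]
  65 → stock rod 9 (new)  [load 65/130]
9 stock rods opened.

9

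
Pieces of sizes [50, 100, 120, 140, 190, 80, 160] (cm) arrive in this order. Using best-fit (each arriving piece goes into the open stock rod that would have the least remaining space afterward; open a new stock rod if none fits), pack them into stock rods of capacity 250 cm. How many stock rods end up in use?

5

  50 → stock rod 1 (new)  [load 50/250]
  100 → stock rod 1  [load 150/250]
  120 → stock rod 2 (new)  [load 120/250]
  140 → stock rod 3 (new)  [load 140/250]
  190 → stock rod 4 (new)  [load 190/250]
  80 → stock rod 1  [load 230/250]
  160 → stock rod 5 (new)  [load 160/250]
5 stock rods opened.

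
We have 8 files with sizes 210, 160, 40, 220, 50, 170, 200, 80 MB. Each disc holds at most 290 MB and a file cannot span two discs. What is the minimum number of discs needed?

5

Total = 220 + 210 + 200 + 170 + 160 + 80 + 50 + 40 = 1130 MB.
Lower bound: ⌈1130/290⌉ = 4 discs.
Also, 5 files each exceed 145 MB, and no two of those can share a disc, so at least 5 discs are needed.
A packing using 5 discs:
  disc 1: 220 + 50 = 270
  disc 2: 210 + 80 = 290
  disc 3: 200 + 40 = 240
  disc 4: 170 = 170
  disc 5: 160 = 160
This matches the lower bound, so 5 is optimal.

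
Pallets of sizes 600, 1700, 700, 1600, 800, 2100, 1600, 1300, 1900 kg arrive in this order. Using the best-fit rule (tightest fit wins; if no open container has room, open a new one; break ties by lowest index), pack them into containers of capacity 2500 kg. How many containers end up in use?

  600 → container 1 (new)  [load 600/2500]
  1700 → container 1  [load 2300/2500]
  700 → container 2 (new)  [load 700/2500]
  1600 → container 2  [load 2300/2500]
  800 → container 3 (new)  [load 800/2500]
  2100 → container 4 (new)  [load 2100/2500]
  1600 → container 3  [load 2400/2500]
  1300 → container 5 (new)  [load 1300/2500]
  1900 → container 6 (new)  [load 1900/2500]
6 containers opened.

6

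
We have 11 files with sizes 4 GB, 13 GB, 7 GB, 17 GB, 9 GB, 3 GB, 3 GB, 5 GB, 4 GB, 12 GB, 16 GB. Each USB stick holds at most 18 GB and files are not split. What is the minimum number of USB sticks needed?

6

Total = 17 + 16 + 13 + 12 + 9 + 7 + 5 + 4 + 4 + 3 + 3 = 93 GB.
Lower bound: ⌈93/18⌉ = 6 USB sticks.
A packing using 6 USB sticks:
  USB stick 1: 17 = 17
  USB stick 2: 16 = 16
  USB stick 3: 13 + 5 = 18
  USB stick 4: 12 + 4 = 16
  USB stick 5: 9 + 7 = 16
  USB stick 6: 4 + 3 + 3 = 10
This matches the lower bound, so 6 is optimal.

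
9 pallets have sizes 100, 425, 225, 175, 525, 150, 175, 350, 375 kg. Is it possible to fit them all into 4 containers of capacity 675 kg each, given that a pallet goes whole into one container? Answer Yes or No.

A valid assignment using 4 containers:
  container 1: 525 + 150 = 675
  container 2: 425 + 225 = 650
  container 3: 375 + 175 + 100 = 650
  container 4: 350 + 175 = 525
Every load is within 675 kg, so 4 containers suffice.

Yes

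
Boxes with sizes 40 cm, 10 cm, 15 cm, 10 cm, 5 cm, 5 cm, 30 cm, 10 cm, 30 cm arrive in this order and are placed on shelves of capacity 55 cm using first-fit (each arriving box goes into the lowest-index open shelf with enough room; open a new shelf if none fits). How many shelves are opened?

4

  40 → shelf 1 (new)  [load 40/55]
  10 → shelf 1  [load 50/55]
  15 → shelf 2 (new)  [load 15/55]
  10 → shelf 2  [load 25/55]
  5 → shelf 1  [load 55/55]
  5 → shelf 2  [load 30/55]
  30 → shelf 3 (new)  [load 30/55]
  10 → shelf 2  [load 40/55]
  30 → shelf 4 (new)  [load 30/55]
4 shelves opened.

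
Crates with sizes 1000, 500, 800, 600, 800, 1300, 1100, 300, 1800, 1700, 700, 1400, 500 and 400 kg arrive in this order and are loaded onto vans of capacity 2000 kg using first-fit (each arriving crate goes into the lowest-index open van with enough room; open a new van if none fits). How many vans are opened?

  1000 → van 1 (new)  [load 1000/2000]
  500 → van 1  [load 1500/2000]
  800 → van 2 (new)  [load 800/2000]
  600 → van 2  [load 1400/2000]
  800 → van 3 (new)  [load 800/2000]
  1300 → van 4 (new)  [load 1300/2000]
  1100 → van 3  [load 1900/2000]
  300 → van 1  [load 1800/2000]
  1800 → van 5 (new)  [load 1800/2000]
  1700 → van 6 (new)  [load 1700/2000]
  700 → van 4  [load 2000/2000]
  1400 → van 7 (new)  [load 1400/2000]
  500 → van 2  [load 1900/2000]
  400 → van 7  [load 1800/2000]
7 vans opened.

7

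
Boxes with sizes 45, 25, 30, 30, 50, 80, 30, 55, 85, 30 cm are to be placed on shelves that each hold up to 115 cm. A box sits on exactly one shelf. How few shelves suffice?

5

Total = 85 + 80 + 55 + 50 + 45 + 30 + 30 + 30 + 30 + 25 = 460 cm.
Lower bound: ⌈460/115⌉ = 4 shelves.
A packing using 5 shelves:
  shelf 1: 85 + 30 = 115
  shelf 2: 80 + 30 = 110
  shelf 3: 55 + 50 = 105
  shelf 4: 45 + 30 + 30 = 105
  shelf 5: 25 = 25
No arrangement into 4 shelves stays within capacity, so 5 is optimal.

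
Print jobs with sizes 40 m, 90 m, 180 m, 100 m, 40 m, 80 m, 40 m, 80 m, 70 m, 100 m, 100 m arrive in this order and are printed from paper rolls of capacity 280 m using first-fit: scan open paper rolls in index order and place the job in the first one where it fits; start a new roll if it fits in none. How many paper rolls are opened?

4

  40 → roll 1 (new)  [load 40/280]
  90 → roll 1  [load 130/280]
  180 → roll 2 (new)  [load 180/280]
  100 → roll 1  [load 230/280]
  40 → roll 1  [load 270/280]
  80 → roll 2  [load 260/280]
  40 → roll 3 (new)  [load 40/280]
  80 → roll 3  [load 120/280]
  70 → roll 3  [load 190/280]
  100 → roll 4 (new)  [load 100/280]
  100 → roll 4  [load 200/280]
4 paper rolls opened.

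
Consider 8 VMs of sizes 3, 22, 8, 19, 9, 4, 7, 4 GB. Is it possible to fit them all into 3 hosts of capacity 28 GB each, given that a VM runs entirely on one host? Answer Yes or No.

Yes

A valid assignment using 3 hosts:
  host 1: 22 + 4 = 26
  host 2: 19 + 9 = 28
  host 3: 8 + 7 + 4 + 3 = 22
Every load is within 28 GB, so 3 hosts suffice.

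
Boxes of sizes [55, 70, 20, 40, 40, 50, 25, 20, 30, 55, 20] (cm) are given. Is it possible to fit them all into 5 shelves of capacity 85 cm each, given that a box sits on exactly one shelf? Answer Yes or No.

Total = 425 cm; ⌈425/85⌉ = 5.
The bound of 5 does not rule out 5, but exhaustive search shows no assignment into 5 shelves of capacity 85 cm exists — the minimum is 6.

No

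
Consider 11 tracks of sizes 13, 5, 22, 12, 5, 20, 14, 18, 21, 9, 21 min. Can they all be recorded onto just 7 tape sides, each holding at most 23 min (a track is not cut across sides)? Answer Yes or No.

No

Total = 160 min; ⌈160/23⌉ = 7.
8 tracks each exceed half the capacity and cannot share a side, forcing at least 8 tape sides.
At least 8 tape sides are required, but only 7 are allowed.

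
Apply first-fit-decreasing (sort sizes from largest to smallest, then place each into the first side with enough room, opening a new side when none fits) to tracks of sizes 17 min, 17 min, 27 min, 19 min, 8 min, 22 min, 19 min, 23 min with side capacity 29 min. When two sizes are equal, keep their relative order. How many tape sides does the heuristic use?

7

Sorted descending: 27, 23, 22, 19, 19, 17, 17, 8.
  27 → side 1 (new)  [load 27/29]
  23 → side 2 (new)  [load 23/29]
  22 → side 3 (new)  [load 22/29]
  19 → side 4 (new)  [load 19/29]
  19 → side 5 (new)  [load 19/29]
  17 → side 6 (new)  [load 17/29]
  17 → side 7 (new)  [load 17/29]
  8 → side 4  [load 27/29]
7 tape sides opened.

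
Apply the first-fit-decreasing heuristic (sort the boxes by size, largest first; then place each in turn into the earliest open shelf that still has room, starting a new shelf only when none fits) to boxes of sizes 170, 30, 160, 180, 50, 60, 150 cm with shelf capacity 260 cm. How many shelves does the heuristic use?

Sorted descending: 180, 170, 160, 150, 60, 50, 30.
  180 → shelf 1 (new)  [load 180/260]
  170 → shelf 2 (new)  [load 170/260]
  160 → shelf 3 (new)  [load 160/260]
  150 → shelf 4 (new)  [load 150/260]
  60 → shelf 1  [load 240/260]
  50 → shelf 2  [load 220/260]
  30 → shelf 2  [load 250/260]
4 shelves opened.

4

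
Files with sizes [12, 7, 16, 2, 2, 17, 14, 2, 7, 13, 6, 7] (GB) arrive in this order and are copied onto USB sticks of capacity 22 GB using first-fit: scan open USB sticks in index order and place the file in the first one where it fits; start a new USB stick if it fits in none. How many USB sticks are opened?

  12 → USB stick 1 (new)  [load 12/22]
  7 → USB stick 1  [load 19/22]
  16 → USB stick 2 (new)  [load 16/22]
  2 → USB stick 1  [load 21/22]
  2 → USB stick 2  [load 18/22]
  17 → USB stick 3 (new)  [load 17/22]
  14 → USB stick 4 (new)  [load 14/22]
  2 → USB stick 2  [load 20/22]
  7 → USB stick 4  [load 21/22]
  13 → USB stick 5 (new)  [load 13/22]
  6 → USB stick 5  [load 19/22]
  7 → USB stick 6 (new)  [load 7/22]
6 USB sticks opened.

6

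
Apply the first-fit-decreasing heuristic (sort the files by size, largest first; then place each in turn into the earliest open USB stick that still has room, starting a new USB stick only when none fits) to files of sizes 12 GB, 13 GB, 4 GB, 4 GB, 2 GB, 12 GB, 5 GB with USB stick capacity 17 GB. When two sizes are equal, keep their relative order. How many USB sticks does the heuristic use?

Sorted descending: 13, 12, 12, 5, 4, 4, 2.
  13 → USB stick 1 (new)  [load 13/17]
  12 → USB stick 2 (new)  [load 12/17]
  12 → USB stick 3 (new)  [load 12/17]
  5 → USB stick 2  [load 17/17]
  4 → USB stick 1  [load 17/17]
  4 → USB stick 3  [load 16/17]
  2 → USB stick 4 (new)  [load 2/17]
4 USB sticks opened.

4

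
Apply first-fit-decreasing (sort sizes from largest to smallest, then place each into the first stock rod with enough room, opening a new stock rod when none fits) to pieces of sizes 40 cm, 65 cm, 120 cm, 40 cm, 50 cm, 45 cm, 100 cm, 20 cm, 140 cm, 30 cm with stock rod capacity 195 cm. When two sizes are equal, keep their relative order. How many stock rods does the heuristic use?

4

Sorted descending: 140, 120, 100, 65, 50, 45, 40, 40, 30, 20.
  140 → stock rod 1 (new)  [load 140/195]
  120 → stock rod 2 (new)  [load 120/195]
  100 → stock rod 3 (new)  [load 100/195]
  65 → stock rod 2  [load 185/195]
  50 → stock rod 1  [load 190/195]
  45 → stock rod 3  [load 145/195]
  40 → stock rod 3  [load 185/195]
  40 → stock rod 4 (new)  [load 40/195]
  30 → stock rod 4  [load 70/195]
  20 → stock rod 4  [load 90/195]
4 stock rods opened.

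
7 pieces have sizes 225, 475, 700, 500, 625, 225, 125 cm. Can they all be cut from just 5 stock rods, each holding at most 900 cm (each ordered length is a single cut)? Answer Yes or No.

Yes

A valid assignment using 4 stock rods:
  stock rod 1: 700 + 125 = 825
  stock rod 2: 625 + 225 = 850
  stock rod 3: 500 + 225 = 725
  stock rod 4: 475 = 475
That uses only 4 ≤ 5, so 5 stock rods are enough.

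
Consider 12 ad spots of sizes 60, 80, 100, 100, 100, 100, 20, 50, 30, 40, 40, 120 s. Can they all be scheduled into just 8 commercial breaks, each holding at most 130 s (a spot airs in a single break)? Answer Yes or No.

Yes

A valid assignment using 8 commercial breaks:
  break 1: 120 = 120
  break 2: 100 + 30 = 130
  break 3: 100 + 20 = 120
  break 4: 100 = 100
  break 5: 100 = 100
  break 6: 80 + 50 = 130
  break 7: 60 + 40 = 100
  break 8: 40 = 40
Every load is within 130 s, so 8 commercial breaks suffice.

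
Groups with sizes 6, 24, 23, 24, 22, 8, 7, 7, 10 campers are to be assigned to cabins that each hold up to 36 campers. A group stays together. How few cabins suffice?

Total = 24 + 24 + 23 + 22 + 10 + 8 + 7 + 7 + 6 = 131 campers.
Lower bound: ⌈131/36⌉ = 4 cabins.
A packing using 4 cabins:
  cabin 1: 24 + 10 = 34
  cabin 2: 24 + 8 = 32
  cabin 3: 23 + 7 + 6 = 36
  cabin 4: 22 + 7 = 29
This matches the lower bound, so 4 is optimal.

4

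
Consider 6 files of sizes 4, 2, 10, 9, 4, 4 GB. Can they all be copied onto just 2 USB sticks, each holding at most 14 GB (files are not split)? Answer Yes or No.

Total = 33 GB; ⌈33/14⌉ = 3.
At least 3 USB sticks are required, but only 2 are allowed.

No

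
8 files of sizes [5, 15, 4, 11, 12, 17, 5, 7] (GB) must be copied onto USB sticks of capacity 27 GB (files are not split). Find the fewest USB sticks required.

Total = 17 + 15 + 12 + 11 + 7 + 5 + 5 + 4 = 76 GB.
Lower bound: ⌈76/27⌉ = 3 USB sticks.
A packing using 3 USB sticks:
  USB stick 1: 17 + 7 = 24
  USB stick 2: 15 + 12 = 27
  USB stick 3: 11 + 5 + 5 + 4 = 25
This matches the lower bound, so 3 is optimal.

3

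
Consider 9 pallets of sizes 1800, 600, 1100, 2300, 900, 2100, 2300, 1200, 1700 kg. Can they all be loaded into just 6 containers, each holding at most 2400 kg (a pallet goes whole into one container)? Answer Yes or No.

Total = 14000 kg; ⌈14000/2400⌉ = 6.
The bound of 6 does not rule out 6, but exhaustive search shows no assignment into 6 containers of capacity 2400 kg exists — the minimum is 7.

No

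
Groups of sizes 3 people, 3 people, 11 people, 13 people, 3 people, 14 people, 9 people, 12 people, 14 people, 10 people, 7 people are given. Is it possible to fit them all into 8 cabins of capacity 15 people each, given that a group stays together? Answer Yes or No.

Yes

A valid assignment using 8 cabins:
  cabin 1: 14 = 14
  cabin 2: 14 = 14
  cabin 3: 13 = 13
  cabin 4: 12 + 3 = 15
  cabin 5: 11 + 3 = 14
  cabin 6: 10 + 3 = 13
  cabin 7: 9 = 9
  cabin 8: 7 = 7
Every load is within 15 people, so 8 cabins suffice.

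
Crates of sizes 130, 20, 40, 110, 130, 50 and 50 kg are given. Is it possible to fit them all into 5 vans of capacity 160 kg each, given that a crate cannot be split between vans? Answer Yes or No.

Yes

A valid assignment using 4 vans:
  van 1: 130 + 20 = 150
  van 2: 130 = 130
  van 3: 110 + 50 = 160
  van 4: 50 + 40 = 90
That uses only 4 ≤ 5, so 5 vans are enough.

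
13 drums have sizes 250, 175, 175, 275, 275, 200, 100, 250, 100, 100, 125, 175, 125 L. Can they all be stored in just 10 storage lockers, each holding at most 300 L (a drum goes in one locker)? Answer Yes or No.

A valid assignment using 9 storage lockers:
  locker 1: 275 = 275
  locker 2: 275 = 275
  locker 3: 250 = 250
  locker 4: 250 = 250
  locker 5: 200 + 100 = 300
  locker 6: 175 + 125 = 300
  locker 7: 175 + 125 = 300
  locker 8: 175 + 100 = 275
  locker 9: 100 = 100
That uses only 9 ≤ 10, so 10 storage lockers are enough.

Yes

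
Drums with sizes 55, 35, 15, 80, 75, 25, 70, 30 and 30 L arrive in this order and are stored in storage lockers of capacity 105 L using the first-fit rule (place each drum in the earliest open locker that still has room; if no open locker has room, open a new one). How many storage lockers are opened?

  55 → locker 1 (new)  [load 55/105]
  35 → locker 1  [load 90/105]
  15 → locker 1  [load 105/105]
  80 → locker 2 (new)  [load 80/105]
  75 → locker 3 (new)  [load 75/105]
  25 → locker 2  [load 105/105]
  70 → locker 4 (new)  [load 70/105]
  30 → locker 3  [load 105/105]
  30 → locker 4  [load 100/105]
4 storage lockers opened.

4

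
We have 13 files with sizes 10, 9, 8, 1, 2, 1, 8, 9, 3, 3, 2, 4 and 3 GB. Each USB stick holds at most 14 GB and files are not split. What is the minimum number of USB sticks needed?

5

Total = 10 + 9 + 9 + 8 + 8 + 4 + 3 + 3 + 3 + 2 + 2 + 1 + 1 = 63 GB.
Lower bound: ⌈63/14⌉ = 5 USB sticks.
A packing using 5 USB sticks:
  USB stick 1: 10 + 4 = 14
  USB stick 2: 9 + 3 + 2 = 14
  USB stick 3: 9 + 3 + 2 = 14
  USB stick 4: 8 + 3 + 1 + 1 = 13
  USB stick 5: 8 = 8
This matches the lower bound, so 5 is optimal.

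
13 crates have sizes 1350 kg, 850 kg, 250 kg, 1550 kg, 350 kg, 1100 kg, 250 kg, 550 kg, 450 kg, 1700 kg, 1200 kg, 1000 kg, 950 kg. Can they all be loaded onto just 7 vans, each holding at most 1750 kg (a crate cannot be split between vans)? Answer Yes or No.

No

Total = 11550 kg; ⌈11550/1750⌉ = 7.
The bound of 7 does not rule out 7, but exhaustive search shows no assignment into 7 vans of capacity 1750 kg exists — the minimum is 8.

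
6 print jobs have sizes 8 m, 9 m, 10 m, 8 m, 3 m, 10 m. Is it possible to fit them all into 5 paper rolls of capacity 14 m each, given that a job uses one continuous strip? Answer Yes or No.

Yes

A valid assignment using 5 paper rolls:
  roll 1: 10 + 3 = 13
  roll 2: 10 = 10
  roll 3: 9 = 9
  roll 4: 8 = 8
  roll 5: 8 = 8
Every load is within 14 m, so 5 paper rolls suffice.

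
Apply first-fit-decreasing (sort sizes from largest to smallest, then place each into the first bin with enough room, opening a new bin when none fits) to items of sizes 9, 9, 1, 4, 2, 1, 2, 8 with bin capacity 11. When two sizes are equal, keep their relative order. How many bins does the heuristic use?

4

Sorted descending: 9, 9, 8, 4, 2, 2, 1, 1.
  9 → bin 1 (new)  [load 9/11]
  9 → bin 2 (new)  [load 9/11]
  8 → bin 3 (new)  [load 8/11]
  4 → bin 4 (new)  [load 4/11]
  2 → bin 1  [load 11/11]
  2 → bin 2  [load 11/11]
  1 → bin 3  [load 9/11]
  1 → bin 3  [load 10/11]
4 bins opened.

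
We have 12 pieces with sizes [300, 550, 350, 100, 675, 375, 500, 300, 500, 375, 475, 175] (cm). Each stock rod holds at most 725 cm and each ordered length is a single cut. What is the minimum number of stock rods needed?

8

Total = 675 + 550 + 500 + 500 + 475 + 375 + 375 + 350 + 300 + 300 + 175 + 100 = 4675 cm.
Lower bound: ⌈4675/725⌉ = 7 stock rods.
A packing using 8 stock rods:
  stock rod 1: 675 = 675
  stock rod 2: 550 + 175 = 725
  stock rod 3: 500 + 100 = 600
  stock rod 4: 500 = 500
  stock rod 5: 475 = 475
  stock rod 6: 375 + 350 = 725
  stock rod 7: 375 + 300 = 675
  stock rod 8: 300 = 300
No arrangement into 7 stock rods stays within capacity, so 8 is optimal.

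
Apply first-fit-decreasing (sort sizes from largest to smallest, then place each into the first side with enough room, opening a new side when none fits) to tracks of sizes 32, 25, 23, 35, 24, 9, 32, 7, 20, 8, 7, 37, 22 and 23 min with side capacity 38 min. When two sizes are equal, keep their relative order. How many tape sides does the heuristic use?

10

Sorted descending: 37, 35, 32, 32, 25, 24, 23, 23, 22, 20, 9, 8, 7, 7.
  37 → side 1 (new)  [load 37/38]
  35 → side 2 (new)  [load 35/38]
  32 → side 3 (new)  [load 32/38]
  32 → side 4 (new)  [load 32/38]
  25 → side 5 (new)  [load 25/38]
  24 → side 6 (new)  [load 24/38]
  23 → side 7 (new)  [load 23/38]
  23 → side 8 (new)  [load 23/38]
  22 → side 9 (new)  [load 22/38]
  20 → side 10 (new)  [load 20/38]
  9 → side 5  [load 34/38]
  8 → side 6  [load 32/38]
  7 → side 7  [load 30/38]
  7 → side 7  [load 37/38]
10 tape sides opened.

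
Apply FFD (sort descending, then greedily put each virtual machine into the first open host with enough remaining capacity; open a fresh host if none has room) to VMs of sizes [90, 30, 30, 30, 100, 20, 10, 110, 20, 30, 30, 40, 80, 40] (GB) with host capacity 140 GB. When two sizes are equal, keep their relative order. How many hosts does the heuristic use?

Sorted descending: 110, 100, 90, 80, 40, 40, 30, 30, 30, 30, 30, 20, 20, 10.
  110 → host 1 (new)  [load 110/140]
  100 → host 2 (new)  [load 100/140]
  90 → host 3 (new)  [load 90/140]
  80 → host 4 (new)  [load 80/140]
  40 → host 2  [load 140/140]
  40 → host 3  [load 130/140]
  30 → host 1  [load 140/140]
  30 → host 4  [load 110/140]
  30 → host 4  [load 140/140]
  30 → host 5 (new)  [load 30/140]
  30 → host 5  [load 60/140]
  20 → host 5  [load 80/140]
  20 → host 5  [load 100/140]
  10 → host 3  [load 140/140]
5 hosts opened.

5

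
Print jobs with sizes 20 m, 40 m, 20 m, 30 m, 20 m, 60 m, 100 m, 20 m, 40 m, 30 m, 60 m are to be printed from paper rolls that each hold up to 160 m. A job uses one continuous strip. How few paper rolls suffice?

3

Total = 100 + 60 + 60 + 40 + 40 + 30 + 30 + 20 + 20 + 20 + 20 = 440 m.
Lower bound: ⌈440/160⌉ = 3 paper rolls.
A packing using 3 paper rolls:
  roll 1: 100 + 60 = 160
  roll 2: 60 + 40 + 40 + 20 = 160
  roll 3: 30 + 30 + 20 + 20 + 20 = 120
This matches the lower bound, so 3 is optimal.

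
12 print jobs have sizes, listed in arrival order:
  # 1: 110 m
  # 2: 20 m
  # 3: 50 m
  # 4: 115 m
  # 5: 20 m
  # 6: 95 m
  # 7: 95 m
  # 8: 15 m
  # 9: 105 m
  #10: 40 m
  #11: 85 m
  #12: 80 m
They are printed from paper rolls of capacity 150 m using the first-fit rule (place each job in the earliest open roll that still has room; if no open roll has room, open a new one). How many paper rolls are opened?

7

  110 → roll 1 (new)  [load 110/150]
  20 → roll 1  [load 130/150]
  50 → roll 2 (new)  [load 50/150]
  115 → roll 3 (new)  [load 115/150]
  20 → roll 1  [load 150/150]
  95 → roll 2  [load 145/150]
  95 → roll 4 (new)  [load 95/150]
  15 → roll 3  [load 130/150]
  105 → roll 5 (new)  [load 105/150]
  40 → roll 4  [load 135/150]
  85 → roll 6 (new)  [load 85/150]
  80 → roll 7 (new)  [load 80/150]
7 paper rolls opened.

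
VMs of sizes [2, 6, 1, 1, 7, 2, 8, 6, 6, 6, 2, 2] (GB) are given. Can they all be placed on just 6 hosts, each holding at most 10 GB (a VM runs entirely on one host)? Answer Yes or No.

Yes

A valid assignment using 6 hosts:
  host 1: 8 + 2 = 10
  host 2: 7 + 2 + 1 = 10
  host 3: 6 + 2 + 2 = 10
  host 4: 6 + 1 = 7
  host 5: 6 = 6
  host 6: 6 = 6
Every load is within 10 GB, so 6 hosts suffice.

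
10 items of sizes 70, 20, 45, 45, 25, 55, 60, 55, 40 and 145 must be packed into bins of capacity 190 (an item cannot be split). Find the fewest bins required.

3

Total = 145 + 70 + 60 + 55 + 55 + 45 + 45 + 40 + 25 + 20 = 560.
Lower bound: ⌈560/190⌉ = 3 bins.
A packing using 3 bins:
  bin 1: 145 + 45 = 190
  bin 2: 70 + 60 + 55 = 185
  bin 3: 55 + 45 + 40 + 25 + 20 = 185
This matches the lower bound, so 3 is optimal.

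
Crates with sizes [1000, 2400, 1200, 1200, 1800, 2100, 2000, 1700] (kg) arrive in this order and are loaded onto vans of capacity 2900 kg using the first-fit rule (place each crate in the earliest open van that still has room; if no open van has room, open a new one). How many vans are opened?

  1000 → van 1 (new)  [load 1000/2900]
  2400 → van 2 (new)  [load 2400/2900]
  1200 → van 1  [load 2200/2900]
  1200 → van 3 (new)  [load 1200/2900]
  1800 → van 4 (new)  [load 1800/2900]
  2100 → van 5 (new)  [load 2100/2900]
  2000 → van 6 (new)  [load 2000/2900]
  1700 → van 3  [load 2900/2900]
6 vans opened.

6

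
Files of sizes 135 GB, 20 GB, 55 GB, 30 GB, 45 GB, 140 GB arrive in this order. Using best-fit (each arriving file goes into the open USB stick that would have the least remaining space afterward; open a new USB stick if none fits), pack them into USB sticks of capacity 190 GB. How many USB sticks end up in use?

3

  135 → USB stick 1 (new)  [load 135/190]
  20 → USB stick 1  [load 155/190]
  55 → USB stick 2 (new)  [load 55/190]
  30 → USB stick 1  [load 185/190]
  45 → USB stick 2  [load 100/190]
  140 → USB stick 3 (new)  [load 140/190]
3 USB sticks opened.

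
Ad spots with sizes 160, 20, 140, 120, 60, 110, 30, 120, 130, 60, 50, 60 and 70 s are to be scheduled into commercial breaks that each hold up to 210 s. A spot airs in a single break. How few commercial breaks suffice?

Total = 160 + 140 + 130 + 120 + 120 + 110 + 70 + 60 + 60 + 60 + 50 + 30 + 20 = 1130 s.
Lower bound: ⌈1130/210⌉ = 6 commercial breaks.
A packing using 6 commercial breaks:
  break 1: 160 + 50 = 210
  break 2: 140 + 70 = 210
  break 3: 130 + 60 + 20 = 210
  break 4: 120 + 60 + 30 = 210
  break 5: 120 + 60 = 180
  break 6: 110 = 110
This matches the lower bound, so 6 is optimal.

6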